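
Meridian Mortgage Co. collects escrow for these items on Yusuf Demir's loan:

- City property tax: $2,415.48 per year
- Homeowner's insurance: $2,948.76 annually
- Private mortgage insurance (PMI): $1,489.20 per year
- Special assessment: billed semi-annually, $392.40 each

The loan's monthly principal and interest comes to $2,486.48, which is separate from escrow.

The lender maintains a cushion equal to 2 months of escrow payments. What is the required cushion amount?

City property tax = $2,415.48 per year
Homeowner's insurance = $2,948.76 per year
Private mortgage insurance (PMI) = $1,489.20 per year
Special assessment = $392.40 × 2 = $784.80 per year
Annual escrow total = $2,415.48 + $2,948.76 + $1,489.20 + $784.80 = $7,638.24
Base monthly escrow = $7,638.24 ÷ 12 = $636.52
Required cushion = 2 × $636.52 = $1,273.04

$1,273.04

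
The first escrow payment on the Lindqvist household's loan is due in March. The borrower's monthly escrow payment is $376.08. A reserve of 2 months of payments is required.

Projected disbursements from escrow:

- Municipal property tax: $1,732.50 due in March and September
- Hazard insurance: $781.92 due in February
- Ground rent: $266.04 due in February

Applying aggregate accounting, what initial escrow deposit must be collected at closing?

Cushion = 2 × $376.08 = $752.16
Trial balance (start $0, +$376.08 each month, − disbursements):
  Mar: +$376.08 − $1,732.50 → -$1,356.42
  Apr: +$376.08 → -$980.34
  May: +$376.08 → -$604.26
  Jun: +$376.08 → -$228.18
  Jul: +$376.08 → $147.90
  Aug: +$376.08 → $523.98
  Sep: +$376.08 − $1,732.50 → -$832.44
  Oct: +$376.08 → -$456.36
  Nov: +$376.08 → -$80.28
  Dec: +$376.08 → $295.80
  Jan: +$376.08 → $671.88
  Feb: +$376.08 − $1,047.96 → $0.00
Lowest trial balance = -$1,356.42 (Mar)
Initial deposit = cushion − low point = $752.16 − (-$1,356.42) = $2,108.58

$2,108.58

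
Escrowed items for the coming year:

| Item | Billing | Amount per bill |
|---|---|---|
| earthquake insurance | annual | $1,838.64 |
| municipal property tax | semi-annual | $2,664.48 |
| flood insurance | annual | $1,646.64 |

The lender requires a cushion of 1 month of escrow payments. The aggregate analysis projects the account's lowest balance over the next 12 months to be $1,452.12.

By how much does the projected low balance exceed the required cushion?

Earthquake insurance = $1,838.64
Municipal property tax = $2,664.48 × 2 = $5,328.96
Flood insurance = $1,646.64
Combined annual = $8,814.24
Per month = $8,814.24 ÷ 12 = $734.52
Required cushion = 1 × $734.52 = $734.52
Surplus = $1,452.12 − $734.52 = $717.60

$717.60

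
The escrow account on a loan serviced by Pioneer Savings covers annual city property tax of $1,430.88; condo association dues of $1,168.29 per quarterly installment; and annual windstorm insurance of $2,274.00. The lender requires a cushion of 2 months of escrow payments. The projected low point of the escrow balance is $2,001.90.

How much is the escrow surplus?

City property tax: $1,430.88 annually
Condo association dues: $1,168.29 × 4 = $4,673.16 annually
Windstorm insurance: $2,274.00 annually
Annual escrow total = $1,430.88 + $4,673.16 + $2,274.00 = $8,378.04
Per month = $8,378.04 ÷ 12 = $698.17
Required cushion = 2 × $698.17 = $1,396.34
Excess over cushion: $2,001.90 − $1,396.34 = $605.56

$605.56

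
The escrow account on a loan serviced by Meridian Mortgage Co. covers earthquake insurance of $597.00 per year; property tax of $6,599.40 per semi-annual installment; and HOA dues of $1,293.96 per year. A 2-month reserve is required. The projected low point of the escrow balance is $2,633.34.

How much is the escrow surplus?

Earthquake insurance: $597.00
Property tax: $6,599.40 × 2 = $13,198.80
HOA dues: $1,293.96
Annual escrow total = $15,089.76
Monthly escrow = $15,089.76 / 12 = $1,257.48
Cushion = 2 × $1,257.48 = $2,514.96
Surplus = $2,633.34 − $2,514.96 = $118.38

$118.38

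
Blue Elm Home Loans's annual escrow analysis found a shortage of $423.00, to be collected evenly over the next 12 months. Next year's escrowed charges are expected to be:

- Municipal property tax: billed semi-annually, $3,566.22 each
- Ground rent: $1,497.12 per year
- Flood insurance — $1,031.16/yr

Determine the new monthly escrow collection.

Municipal property tax — $3,566.22 × 2 = $7,132.44
Ground rent — $1,497.12
Flood insurance — $1,031.16
Annual escrow total = $9,660.72
Monthly escrow = $9,660.72 ÷ 12 = $805.06
Shortage spread = $423.00 ÷ 12 = $35.25/mo
New monthly escrow = $805.06 + $35.25 = $840.31

$840.31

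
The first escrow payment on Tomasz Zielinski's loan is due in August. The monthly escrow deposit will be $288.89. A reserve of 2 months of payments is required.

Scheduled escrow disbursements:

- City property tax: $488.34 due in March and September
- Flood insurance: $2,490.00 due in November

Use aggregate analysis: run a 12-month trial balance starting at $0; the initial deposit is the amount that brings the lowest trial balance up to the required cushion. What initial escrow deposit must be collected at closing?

Cushion = 2 × $288.89 = $577.78
Trial balance (start $0, +$288.89 each month, − disbursements):
  Aug: +$288.89 → $288.89
  Sep: +$288.89 − $488.34 → $89.44
  Oct: +$288.89 → $378.33
  Nov: +$288.89 − $2,490.00 → -$1,822.78
  Dec: +$288.89 → -$1,533.89
  Jan: +$288.89 → -$1,245.00
  Feb: +$288.89 → -$956.11
  Mar: +$288.89 − $488.34 → -$1,155.56
  Apr: +$288.89 → -$866.67
  May: +$288.89 → -$577.78
  Jun: +$288.89 → -$288.89
  Jul: +$288.89 → $0.00
Lowest trial balance = -$1,822.78 (Nov)
Initial deposit = cushion − low point = $577.78 − (-$1,822.78) = $2,400.56

$2,400.56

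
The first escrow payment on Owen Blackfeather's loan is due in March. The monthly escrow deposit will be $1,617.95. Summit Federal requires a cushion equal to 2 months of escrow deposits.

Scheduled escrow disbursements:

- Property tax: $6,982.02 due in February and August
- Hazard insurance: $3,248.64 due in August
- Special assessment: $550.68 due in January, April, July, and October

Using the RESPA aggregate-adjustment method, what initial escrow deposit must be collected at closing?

$4,860.22

Cushion = 2 × $1,617.95 = $3,235.90
Trial balance (start $0, +$1,617.95 each month, − disbursements):
  Mar: +$1,617.95 → $1,617.95
  Apr: +$1,617.95 − $550.68 → $2,685.22
  May: +$1,617.95 → $4,303.17
  Jun: +$1,617.95 → $5,921.12
  Jul: +$1,617.95 − $550.68 → $6,988.39
  Aug: +$1,617.95 − $10,230.66 → -$1,624.32
  Sep: +$1,617.95 → -$6.37
  Oct: +$1,617.95 − $550.68 → $1,060.90
  Nov: +$1,617.95 → $2,678.85
  Dec: +$1,617.95 → $4,296.80
  Jan: +$1,617.95 − $550.68 → $5,364.07
  Feb: +$1,617.95 − $6,982.02 → $0.00
Lowest trial balance = -$1,624.32 (Aug)
Initial deposit = cushion − low point = $3,235.90 − (-$1,624.32) = $4,860.22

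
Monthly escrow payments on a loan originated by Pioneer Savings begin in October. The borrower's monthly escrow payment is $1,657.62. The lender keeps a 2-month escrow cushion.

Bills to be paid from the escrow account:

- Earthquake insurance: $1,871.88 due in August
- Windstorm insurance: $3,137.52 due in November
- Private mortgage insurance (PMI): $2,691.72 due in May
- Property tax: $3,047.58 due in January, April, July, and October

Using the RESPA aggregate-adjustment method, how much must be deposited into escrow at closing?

$6,185.10

Cushion = 2 × $1,657.62 = $3,315.24
Trial balance (start $0, +$1,657.62 each month, − disbursements):
  Oct: +$1,657.62 − $3,047.58 → -$1,389.96
  Nov: +$1,657.62 − $3,137.52 → -$2,869.86
  Dec: +$1,657.62 → -$1,212.24
  Jan: +$1,657.62 − $3,047.58 → -$2,602.20
  Feb: +$1,657.62 → -$944.58
  Mar: +$1,657.62 → $713.04
  Apr: +$1,657.62 − $3,047.58 → -$676.92
  May: +$1,657.62 − $2,691.72 → -$1,711.02
  Jun: +$1,657.62 → -$53.40
  Jul: +$1,657.62 − $3,047.58 → -$1,443.36
  Aug: +$1,657.62 − $1,871.88 → -$1,657.62
  Sep: +$1,657.62 → $0.00
Lowest trial balance = -$2,869.86 (Nov)
Initial deposit = cushion − low point = $3,315.24 − (-$2,869.86) = $6,185.10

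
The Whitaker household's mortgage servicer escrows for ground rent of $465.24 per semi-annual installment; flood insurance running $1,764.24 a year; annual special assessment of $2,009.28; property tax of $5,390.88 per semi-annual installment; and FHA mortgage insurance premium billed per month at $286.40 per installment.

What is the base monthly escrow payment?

$1,576.88

Ground rent = $465.24 × 2 = $930.48
Flood insurance = $1,764.24
Special assessment = $2,009.28
Property tax = $5,390.88 × 2 = $10,781.76
FHA mortgage insurance premium = $286.40 × 12 = $3,436.80
Yearly total = $18,922.56
Per month = $18,922.56 ÷ 12 = $1,576.88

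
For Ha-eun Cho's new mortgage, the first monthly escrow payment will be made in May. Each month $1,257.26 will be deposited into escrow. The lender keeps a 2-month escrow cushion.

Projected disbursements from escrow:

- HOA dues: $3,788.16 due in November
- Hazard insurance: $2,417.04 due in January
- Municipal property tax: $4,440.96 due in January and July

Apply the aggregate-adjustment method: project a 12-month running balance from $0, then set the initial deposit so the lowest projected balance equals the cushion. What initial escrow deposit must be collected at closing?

$6,286.30

Cushion = 2 × $1,257.26 = $2,514.52
Trial balance (start $0, +$1,257.26 each month, − disbursements):
  May: +$1,257.26 → $1,257.26
  Jun: +$1,257.26 → $2,514.52
  Jul: +$1,257.26 − $4,440.96 → -$669.18
  Aug: +$1,257.26 → $588.08
  Sep: +$1,257.26 → $1,845.34
  Oct: +$1,257.26 → $3,102.60
  Nov: +$1,257.26 − $3,788.16 → $571.70
  Dec: +$1,257.26 → $1,828.96
  Jan: +$1,257.26 − $6,858.00 → -$3,771.78
  Feb: +$1,257.26 → -$2,514.52
  Mar: +$1,257.26 → -$1,257.26
  Apr: +$1,257.26 → $0.00
Lowest trial balance = -$3,771.78 (Jan)
Initial deposit = cushion − low point = $2,514.52 − (-$3,771.78) = $6,286.30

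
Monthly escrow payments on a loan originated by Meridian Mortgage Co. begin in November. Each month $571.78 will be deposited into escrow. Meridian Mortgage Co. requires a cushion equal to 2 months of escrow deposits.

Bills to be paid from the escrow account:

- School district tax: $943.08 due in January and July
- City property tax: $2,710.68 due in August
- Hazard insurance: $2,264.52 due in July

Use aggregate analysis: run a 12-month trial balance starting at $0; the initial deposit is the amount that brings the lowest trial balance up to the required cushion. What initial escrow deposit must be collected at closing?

$2,287.12

Cushion = 2 × $571.78 = $1,143.56
Trial balance (start $0, +$571.78 each month, − disbursements):
  Nov: +$571.78 → $571.78
  Dec: +$571.78 → $1,143.56
  Jan: +$571.78 − $943.08 → $772.26
  Feb: +$571.78 → $1,344.04
  Mar: +$571.78 → $1,915.82
  Apr: +$571.78 → $2,487.60
  May: +$571.78 → $3,059.38
  Jun: +$571.78 → $3,631.16
  Jul: +$571.78 − $3,207.60 → $995.34
  Aug: +$571.78 − $2,710.68 → -$1,143.56
  Sep: +$571.78 → -$571.78
  Oct: +$571.78 → $0.00
Lowest trial balance = -$1,143.56 (Aug)
Initial deposit = cushion − low point = $1,143.56 − (-$1,143.56) = $2,287.12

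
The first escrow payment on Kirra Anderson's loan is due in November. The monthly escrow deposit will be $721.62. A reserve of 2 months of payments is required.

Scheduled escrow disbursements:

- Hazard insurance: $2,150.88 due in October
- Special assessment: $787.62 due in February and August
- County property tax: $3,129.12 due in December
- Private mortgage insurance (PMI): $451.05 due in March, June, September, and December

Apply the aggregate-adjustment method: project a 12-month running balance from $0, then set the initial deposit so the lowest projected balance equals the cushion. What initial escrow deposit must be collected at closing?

Cushion = 2 × $721.62 = $1,443.24
Trial balance (start $0, +$721.62 each month, − disbursements):
  Nov: +$721.62 → $721.62
  Dec: +$721.62 − $3,580.17 → -$2,136.93
  Jan: +$721.62 → -$1,415.31
  Feb: +$721.62 − $787.62 → -$1,481.31
  Mar: +$721.62 − $451.05 → -$1,210.74
  Apr: +$721.62 → -$489.12
  May: +$721.62 → $232.50
  Jun: +$721.62 − $451.05 → $503.07
  Jul: +$721.62 → $1,224.69
  Aug: +$721.62 − $787.62 → $1,158.69
  Sep: +$721.62 − $451.05 → $1,429.26
  Oct: +$721.62 − $2,150.88 → $0.00
Lowest trial balance = -$2,136.93 (Dec)
Initial deposit = cushion − low point = $1,443.24 − (-$2,136.93) = $3,580.17

$3,580.17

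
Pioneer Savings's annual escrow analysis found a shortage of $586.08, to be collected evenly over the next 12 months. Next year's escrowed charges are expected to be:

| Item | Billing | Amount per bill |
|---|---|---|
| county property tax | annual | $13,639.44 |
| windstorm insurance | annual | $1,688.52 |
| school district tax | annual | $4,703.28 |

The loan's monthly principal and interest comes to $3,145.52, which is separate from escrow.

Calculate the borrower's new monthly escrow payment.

County property tax — $13,639.44
Windstorm insurance — $1,688.52
School district tax — $4,703.28
Combined annual = $20,031.24
Base monthly escrow = $20,031.24 ÷ 12 = $1,669.27
Shortage per month = $586.08 / 12 = $48.84
Adjusted monthly = $1,669.27 + $48.84 = $1,718.11

$1,718.11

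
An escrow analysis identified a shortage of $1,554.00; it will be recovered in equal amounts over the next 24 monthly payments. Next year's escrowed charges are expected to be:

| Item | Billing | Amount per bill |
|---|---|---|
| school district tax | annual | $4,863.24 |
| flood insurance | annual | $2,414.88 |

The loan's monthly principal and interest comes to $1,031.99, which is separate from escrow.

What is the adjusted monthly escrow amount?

$671.26

School district tax: $4,863.24 annually
Flood insurance: $2,414.88 annually
Annual escrow total = $4,863.24 + $2,414.88 = $7,278.12
Base monthly escrow = $7,278.12 ÷ 12 = $606.51
Monthly shortage recovery: $1,554.00 ÷ 24 = $64.75
Adjusted monthly = $606.51 + $64.75 = $671.26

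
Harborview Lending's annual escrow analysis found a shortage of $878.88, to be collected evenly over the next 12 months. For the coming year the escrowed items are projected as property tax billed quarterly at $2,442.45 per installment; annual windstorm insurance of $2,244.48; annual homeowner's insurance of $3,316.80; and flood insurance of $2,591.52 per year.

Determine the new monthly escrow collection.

$1,566.79

Property tax — $2,442.45 × 4 = $9,769.80
Windstorm insurance — $2,244.48
Homeowner's insurance — $3,316.80
Flood insurance — $2,591.52
Total per year = $9,769.80 + $2,244.48 + $3,316.80 + $2,591.52 = $17,922.60
Per month = $17,922.60 / 12 = $1,493.55
Shortage per month = $878.88 / 12 = $73.24
New monthly escrow = $1,493.55 + $73.24 = $1,566.79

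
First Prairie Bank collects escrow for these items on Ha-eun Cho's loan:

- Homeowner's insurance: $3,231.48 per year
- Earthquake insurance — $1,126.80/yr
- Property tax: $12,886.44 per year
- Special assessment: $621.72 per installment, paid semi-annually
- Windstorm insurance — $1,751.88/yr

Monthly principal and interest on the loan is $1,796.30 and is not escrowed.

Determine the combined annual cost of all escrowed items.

$20,240.04

Homeowner's insurance — $3,231.48/yr
Earthquake insurance — $1,126.80/yr
Property tax — $12,886.44/yr
Special assessment — $621.72 × 2 = $1,243.44/yr
Windstorm insurance — $1,751.88/yr
Yearly total = $20,240.04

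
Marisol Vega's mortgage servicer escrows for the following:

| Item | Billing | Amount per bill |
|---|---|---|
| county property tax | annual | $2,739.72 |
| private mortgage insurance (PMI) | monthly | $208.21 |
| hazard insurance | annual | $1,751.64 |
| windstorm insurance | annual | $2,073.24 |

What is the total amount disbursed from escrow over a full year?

$9,063.12

County property tax: $2,739.72/yr
Private mortgage insurance (PMI): $208.21 × 12 = $2,498.52/yr
Hazard insurance: $1,751.64/yr
Windstorm insurance: $2,073.24/yr
Total annual escrow = $2,739.72 + $2,498.52 + $1,751.64 + $2,073.24 = $9,063.12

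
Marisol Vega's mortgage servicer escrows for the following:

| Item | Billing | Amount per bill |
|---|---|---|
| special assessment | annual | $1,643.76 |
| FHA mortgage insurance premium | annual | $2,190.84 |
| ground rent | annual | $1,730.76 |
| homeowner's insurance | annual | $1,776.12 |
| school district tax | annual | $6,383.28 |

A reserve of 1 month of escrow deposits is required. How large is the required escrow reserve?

Special assessment = $1,643.76 per year
FHA mortgage insurance premium = $2,190.84 per year
Ground rent = $1,730.76 per year
Homeowner's insurance = $1,776.12 per year
School district tax = $6,383.28 per year
Annual escrow total = $13,724.76
Per month = $13,724.76 ÷ 12 = $1,143.73
Required cushion = 1 × $1,143.73 = $1,143.73

$1,143.73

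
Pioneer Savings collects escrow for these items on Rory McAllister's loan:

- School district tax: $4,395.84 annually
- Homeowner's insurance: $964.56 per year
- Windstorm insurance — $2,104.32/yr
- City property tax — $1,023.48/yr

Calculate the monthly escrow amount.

$707.35

School district tax — $4,395.84/yr
Homeowner's insurance — $964.56/yr
Windstorm insurance — $2,104.32/yr
City property tax — $1,023.48/yr
Yearly total = $4,395.84 + $964.56 + $2,104.32 + $1,023.48 = $8,488.20
Per month = $8,488.20 / 12 = $707.35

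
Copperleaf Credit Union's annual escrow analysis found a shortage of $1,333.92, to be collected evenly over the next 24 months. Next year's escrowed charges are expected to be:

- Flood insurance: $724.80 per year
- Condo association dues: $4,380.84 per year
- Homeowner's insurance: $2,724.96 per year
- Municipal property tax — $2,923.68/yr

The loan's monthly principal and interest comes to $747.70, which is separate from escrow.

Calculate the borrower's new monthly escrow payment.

Flood insurance = $724.80
Condo association dues = $4,380.84
Homeowner's insurance = $2,724.96
Municipal property tax = $2,923.68
Total per year = $724.80 + $4,380.84 + $2,724.96 + $2,923.68 = $10,754.28
Base monthly escrow = $10,754.28 ÷ 12 = $896.19
Monthly shortage recovery: $1,333.92 ÷ 24 = $55.58
New monthly escrow = $896.19 + $55.58 = $951.77

$951.77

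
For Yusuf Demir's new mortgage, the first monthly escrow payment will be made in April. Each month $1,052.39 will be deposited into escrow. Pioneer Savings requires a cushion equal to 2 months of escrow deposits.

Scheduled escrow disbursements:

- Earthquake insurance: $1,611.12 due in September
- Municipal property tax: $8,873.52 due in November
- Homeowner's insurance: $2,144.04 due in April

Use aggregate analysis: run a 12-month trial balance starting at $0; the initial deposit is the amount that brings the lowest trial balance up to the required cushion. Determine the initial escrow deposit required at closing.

Cushion = 2 × $1,052.39 = $2,104.78
Trial balance (start $0, +$1,052.39 each month, − disbursements):
  Apr: +$1,052.39 − $2,144.04 → -$1,091.65
  May: +$1,052.39 → -$39.26
  Jun: +$1,052.39 → $1,013.13
  Jul: +$1,052.39 → $2,065.52
  Aug: +$1,052.39 → $3,117.91
  Sep: +$1,052.39 − $1,611.12 → $2,559.18
  Oct: +$1,052.39 → $3,611.57
  Nov: +$1,052.39 − $8,873.52 → -$4,209.56
  Dec: +$1,052.39 → -$3,157.17
  Jan: +$1,052.39 → -$2,104.78
  Feb: +$1,052.39 → -$1,052.39
  Mar: +$1,052.39 → $0.00
Lowest trial balance = -$4,209.56 (Nov)
Initial deposit = cushion − low point = $2,104.78 − (-$4,209.56) = $6,314.34

$6,314.34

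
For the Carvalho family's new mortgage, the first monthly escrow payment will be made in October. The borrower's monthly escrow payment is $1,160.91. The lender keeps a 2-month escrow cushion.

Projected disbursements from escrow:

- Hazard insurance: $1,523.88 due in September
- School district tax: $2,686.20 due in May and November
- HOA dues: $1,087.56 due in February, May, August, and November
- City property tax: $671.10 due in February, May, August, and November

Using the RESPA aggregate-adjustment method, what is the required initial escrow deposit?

Cushion = 2 × $1,160.91 = $2,321.82
Trial balance (start $0, +$1,160.91 each month, − disbursements):
  Oct: +$1,160.91 → $1,160.91
  Nov: +$1,160.91 − $4,444.86 → -$2,123.04
  Dec: +$1,160.91 → -$962.13
  Jan: +$1,160.91 → $198.78
  Feb: +$1,160.91 − $1,758.66 → -$398.97
  Mar: +$1,160.91 → $761.94
  Apr: +$1,160.91 → $1,922.85
  May: +$1,160.91 − $4,444.86 → -$1,361.10
  Jun: +$1,160.91 → -$200.19
  Jul: +$1,160.91 → $960.72
  Aug: +$1,160.91 − $1,758.66 → $362.97
  Sep: +$1,160.91 − $1,523.88 → $0.00
Lowest trial balance = -$2,123.04 (Nov)
Initial deposit = cushion − low point = $2,321.82 − (-$2,123.04) = $4,444.86

$4,444.86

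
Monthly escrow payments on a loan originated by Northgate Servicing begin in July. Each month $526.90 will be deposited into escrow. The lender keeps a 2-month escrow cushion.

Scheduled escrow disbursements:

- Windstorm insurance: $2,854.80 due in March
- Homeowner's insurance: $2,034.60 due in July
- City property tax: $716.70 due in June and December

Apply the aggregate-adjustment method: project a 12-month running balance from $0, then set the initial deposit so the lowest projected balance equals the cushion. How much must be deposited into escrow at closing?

$2,561.50

Cushion = 2 × $526.90 = $1,053.80
Trial balance (start $0, +$526.90 each month, − disbursements):
  Jul: +$526.90 − $2,034.60 → -$1,507.70
  Aug: +$526.90 → -$980.80
  Sep: +$526.90 → -$453.90
  Oct: +$526.90 → $73.00
  Nov: +$526.90 → $599.90
  Dec: +$526.90 − $716.70 → $410.10
  Jan: +$526.90 → $937.00
  Feb: +$526.90 → $1,463.90
  Mar: +$526.90 − $2,854.80 → -$864.00
  Apr: +$526.90 → -$337.10
  May: +$526.90 → $189.80
  Jun: +$526.90 − $716.70 → $0.00
Lowest trial balance = -$1,507.70 (Jul)
Initial deposit = cushion − low point = $1,053.80 − (-$1,507.70) = $2,561.50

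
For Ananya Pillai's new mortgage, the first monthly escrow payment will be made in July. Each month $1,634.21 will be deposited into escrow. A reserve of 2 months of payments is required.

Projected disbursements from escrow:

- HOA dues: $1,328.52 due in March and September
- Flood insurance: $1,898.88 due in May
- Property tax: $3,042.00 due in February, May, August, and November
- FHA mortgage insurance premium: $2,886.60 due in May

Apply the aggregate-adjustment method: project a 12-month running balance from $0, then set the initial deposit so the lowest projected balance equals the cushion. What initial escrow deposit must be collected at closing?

$4,902.63

Cushion = 2 × $1,634.21 = $3,268.42
Trial balance (start $0, +$1,634.21 each month, − disbursements):
  Jul: +$1,634.21 → $1,634.21
  Aug: +$1,634.21 − $3,042.00 → $226.42
  Sep: +$1,634.21 − $1,328.52 → $532.11
  Oct: +$1,634.21 → $2,166.32
  Nov: +$1,634.21 − $3,042.00 → $758.53
  Dec: +$1,634.21 → $2,392.74
  Jan: +$1,634.21 → $4,026.95
  Feb: +$1,634.21 − $3,042.00 → $2,619.16
  Mar: +$1,634.21 − $1,328.52 → $2,924.85
  Apr: +$1,634.21 → $4,559.06
  May: +$1,634.21 − $7,827.48 → -$1,634.21
  Jun: +$1,634.21 → $0.00
Lowest trial balance = -$1,634.21 (May)
Initial deposit = cushion − low point = $3,268.42 − (-$1,634.21) = $4,902.63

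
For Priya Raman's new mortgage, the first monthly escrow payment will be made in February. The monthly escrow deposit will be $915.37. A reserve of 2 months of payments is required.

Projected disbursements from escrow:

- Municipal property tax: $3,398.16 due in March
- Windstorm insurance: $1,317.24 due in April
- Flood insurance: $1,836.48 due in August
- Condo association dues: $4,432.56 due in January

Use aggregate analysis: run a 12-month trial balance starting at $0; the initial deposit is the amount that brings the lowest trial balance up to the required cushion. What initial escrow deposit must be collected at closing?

$3,800.03

Cushion = 2 × $915.37 = $1,830.74
Trial balance (start $0, +$915.37 each month, − disbursements):
  Feb: +$915.37 → $915.37
  Mar: +$915.37 − $3,398.16 → -$1,567.42
  Apr: +$915.37 − $1,317.24 → -$1,969.29
  May: +$915.37 → -$1,053.92
  Jun: +$915.37 → -$138.55
  Jul: +$915.37 → $776.82
  Aug: +$915.37 − $1,836.48 → -$144.29
  Sep: +$915.37 → $771.08
  Oct: +$915.37 → $1,686.45
  Nov: +$915.37 → $2,601.82
  Dec: +$915.37 → $3,517.19
  Jan: +$915.37 − $4,432.56 → $0.00
Lowest trial balance = -$1,969.29 (Apr)
Initial deposit = cushion − low point = $1,830.74 − (-$1,969.29) = $3,800.03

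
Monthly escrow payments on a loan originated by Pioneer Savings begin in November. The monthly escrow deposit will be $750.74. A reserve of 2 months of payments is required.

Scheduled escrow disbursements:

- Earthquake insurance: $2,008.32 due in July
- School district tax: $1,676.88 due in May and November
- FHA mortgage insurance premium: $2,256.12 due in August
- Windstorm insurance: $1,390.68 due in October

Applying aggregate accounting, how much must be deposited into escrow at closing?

Cushion = 2 × $750.74 = $1,501.48
Trial balance (start $0, +$750.74 each month, − disbursements):
  Nov: +$750.74 − $1,676.88 → -$926.14
  Dec: +$750.74 → -$175.40
  Jan: +$750.74 → $575.34
  Feb: +$750.74 → $1,326.08
  Mar: +$750.74 → $2,076.82
  Apr: +$750.74 → $2,827.56
  May: +$750.74 − $1,676.88 → $1,901.42
  Jun: +$750.74 → $2,652.16
  Jul: +$750.74 − $2,008.32 → $1,394.58
  Aug: +$750.74 − $2,256.12 → -$110.80
  Sep: +$750.74 → $639.94
  Oct: +$750.74 − $1,390.68 → $0.00
Lowest trial balance = -$926.14 (Nov)
Initial deposit = cushion − low point = $1,501.48 − (-$926.14) = $2,427.62

$2,427.62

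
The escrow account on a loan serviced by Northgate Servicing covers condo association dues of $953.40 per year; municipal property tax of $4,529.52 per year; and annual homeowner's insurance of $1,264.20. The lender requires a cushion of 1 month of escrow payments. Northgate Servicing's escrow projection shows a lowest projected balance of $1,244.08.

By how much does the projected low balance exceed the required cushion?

Condo association dues: $953.40 annually
Municipal property tax: $4,529.52 annually
Homeowner's insurance: $1,264.20 annually
Annual escrow total = $953.40 + $4,529.52 + $1,264.20 = $6,747.12
Base monthly escrow = $6,747.12 ÷ 12 = $562.26
Required reserve = 1 × $562.26 = $562.26
Surplus = $1,244.08 − $562.26 = $681.82

$681.82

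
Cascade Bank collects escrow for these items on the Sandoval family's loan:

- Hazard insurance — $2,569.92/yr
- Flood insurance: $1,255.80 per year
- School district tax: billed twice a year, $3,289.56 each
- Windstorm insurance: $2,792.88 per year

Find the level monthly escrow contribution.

Hazard insurance — $2,569.92 annually
Flood insurance — $1,255.80 annually
School district tax — $3,289.56 × 2 = $6,579.12 annually
Windstorm insurance — $2,792.88 annually
Combined annual = $2,569.92 + $1,255.80 + $6,579.12 + $2,792.88 = $13,197.72
Monthly = $13,197.72 / 12 = $1,099.81

$1,099.81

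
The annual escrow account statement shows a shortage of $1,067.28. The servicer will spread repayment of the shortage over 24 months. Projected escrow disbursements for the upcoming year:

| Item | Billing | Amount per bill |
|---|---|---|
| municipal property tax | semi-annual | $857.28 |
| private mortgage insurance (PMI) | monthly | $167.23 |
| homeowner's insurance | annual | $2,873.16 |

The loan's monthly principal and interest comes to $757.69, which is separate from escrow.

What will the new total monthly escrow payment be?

$594.01

Municipal property tax: $857.28 × 2 = $1,714.56 annually
Private mortgage insurance (PMI): $167.23 × 12 = $2,006.76 annually
Homeowner's insurance: $2,873.16 annually
Annual escrow total = $1,714.56 + $2,006.76 + $2,873.16 = $6,594.48
Monthly = $6,594.48 ÷ 12 = $549.54
Monthly shortage recovery: $1,067.28 ÷ 24 = $44.47
New monthly escrow = $549.54 + $44.47 = $594.01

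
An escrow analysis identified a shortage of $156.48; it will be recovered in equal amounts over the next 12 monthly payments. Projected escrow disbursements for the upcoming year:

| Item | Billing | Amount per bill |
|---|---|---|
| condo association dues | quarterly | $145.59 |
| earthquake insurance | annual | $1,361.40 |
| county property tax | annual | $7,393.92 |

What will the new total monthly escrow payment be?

Condo association dues — $145.59 × 4 = $582.36 annually
Earthquake insurance — $1,361.40 annually
County property tax — $7,393.92 annually
Combined annual = $9,337.68
Monthly escrow = $9,337.68 / 12 = $778.14
Shortage spread = $156.48 ÷ 12 = $13.04/mo
New monthly escrow = $778.14 + $13.04 = $791.18

$791.18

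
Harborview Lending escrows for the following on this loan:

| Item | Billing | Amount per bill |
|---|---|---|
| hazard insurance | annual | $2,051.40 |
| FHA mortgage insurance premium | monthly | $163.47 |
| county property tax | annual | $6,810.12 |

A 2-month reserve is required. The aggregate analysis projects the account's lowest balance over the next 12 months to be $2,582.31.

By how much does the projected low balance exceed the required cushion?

$778.45

Hazard insurance: $2,051.40 per year
FHA mortgage insurance premium: $163.47 × 12 = $1,961.64 per year
County property tax: $6,810.12 per year
Total annual escrow = $2,051.40 + $1,961.64 + $6,810.12 = $10,823.16
Monthly = $10,823.16 ÷ 12 = $901.93
Cushion = 2 × $901.93 = $1,803.86
Excess over cushion: $2,582.31 − $1,803.86 = $778.45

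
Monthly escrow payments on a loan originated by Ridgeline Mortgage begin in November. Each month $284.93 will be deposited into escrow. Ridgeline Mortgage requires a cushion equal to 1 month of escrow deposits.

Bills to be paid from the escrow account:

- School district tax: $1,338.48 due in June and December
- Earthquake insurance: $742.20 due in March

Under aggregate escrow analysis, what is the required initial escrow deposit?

Cushion = 1 × $284.93 = $284.93
Trial balance (start $0, +$284.93 each month, − disbursements):
  Nov: +$284.93 → $284.93
  Dec: +$284.93 − $1,338.48 → -$768.62
  Jan: +$284.93 → -$483.69
  Feb: +$284.93 → -$198.76
  Mar: +$284.93 − $742.20 → -$656.03
  Apr: +$284.93 → -$371.10
  May: +$284.93 → -$86.17
  Jun: +$284.93 − $1,338.48 → -$1,139.72
  Jul: +$284.93 → -$854.79
  Aug: +$284.93 → -$569.86
  Sep: +$284.93 → -$284.93
  Oct: +$284.93 → $0.00
Lowest trial balance = -$1,139.72 (Jun)
Initial deposit = cushion − low point = $284.93 − (-$1,139.72) = $1,424.65

$1,424.65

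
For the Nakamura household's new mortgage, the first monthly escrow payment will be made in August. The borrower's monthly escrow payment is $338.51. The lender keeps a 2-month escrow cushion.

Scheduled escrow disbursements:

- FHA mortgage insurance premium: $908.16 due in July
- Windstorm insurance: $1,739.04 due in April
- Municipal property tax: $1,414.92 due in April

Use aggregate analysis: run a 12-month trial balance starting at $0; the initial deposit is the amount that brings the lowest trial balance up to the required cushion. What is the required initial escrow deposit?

Cushion = 2 × $338.51 = $677.02
Trial balance (start $0, +$338.51 each month, − disbursements):
  Aug: +$338.51 → $338.51
  Sep: +$338.51 → $677.02
  Oct: +$338.51 → $1,015.53
  Nov: +$338.51 → $1,354.04
  Dec: +$338.51 → $1,692.55
  Jan: +$338.51 → $2,031.06
  Feb: +$338.51 → $2,369.57
  Mar: +$338.51 → $2,708.08
  Apr: +$338.51 − $3,153.96 → -$107.37
  May: +$338.51 → $231.14
  Jun: +$338.51 → $569.65
  Jul: +$338.51 − $908.16 → $0.00
Lowest trial balance = -$107.37 (Apr)
Initial deposit = cushion − low point = $677.02 − (-$107.37) = $784.39

$784.39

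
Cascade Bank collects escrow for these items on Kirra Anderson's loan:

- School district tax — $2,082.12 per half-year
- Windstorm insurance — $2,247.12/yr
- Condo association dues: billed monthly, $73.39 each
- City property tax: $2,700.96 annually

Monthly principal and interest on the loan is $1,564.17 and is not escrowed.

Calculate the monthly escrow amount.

$832.75

School district tax = $2,082.12 × 2 = $4,164.24 per year
Windstorm insurance = $2,247.12 per year
Condo association dues = $73.39 × 12 = $880.68 per year
City property tax = $2,700.96 per year
Total annual escrow = $9,993.00
Monthly = $9,993.00 / 12 = $832.75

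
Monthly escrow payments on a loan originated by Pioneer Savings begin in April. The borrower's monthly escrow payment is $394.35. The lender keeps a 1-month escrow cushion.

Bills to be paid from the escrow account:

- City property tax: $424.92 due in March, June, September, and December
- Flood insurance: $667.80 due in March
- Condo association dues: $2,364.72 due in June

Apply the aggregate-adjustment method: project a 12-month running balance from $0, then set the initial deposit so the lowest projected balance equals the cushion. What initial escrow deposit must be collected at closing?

$2,000.94

Cushion = 1 × $394.35 = $394.35
Trial balance (start $0, +$394.35 each month, − disbursements):
  Apr: +$394.35 → $394.35
  May: +$394.35 → $788.70
  Jun: +$394.35 − $2,789.64 → -$1,606.59
  Jul: +$394.35 → -$1,212.24
  Aug: +$394.35 → -$817.89
  Sep: +$394.35 − $424.92 → -$848.46
  Oct: +$394.35 → -$454.11
  Nov: +$394.35 → -$59.76
  Dec: +$394.35 − $424.92 → -$90.33
  Jan: +$394.35 → $304.02
  Feb: +$394.35 → $698.37
  Mar: +$394.35 − $1,092.72 → $0.00
Lowest trial balance = -$1,606.59 (Jun)
Initial deposit = cushion − low point = $394.35 − (-$1,606.59) = $2,000.94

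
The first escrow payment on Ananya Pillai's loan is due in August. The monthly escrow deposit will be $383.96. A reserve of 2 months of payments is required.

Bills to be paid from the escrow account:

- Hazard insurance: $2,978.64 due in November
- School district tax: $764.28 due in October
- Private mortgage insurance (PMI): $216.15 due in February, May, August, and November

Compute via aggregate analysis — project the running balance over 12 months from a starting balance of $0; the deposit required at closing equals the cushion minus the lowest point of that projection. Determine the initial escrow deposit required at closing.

$3,407.30

Cushion = 2 × $383.96 = $767.92
Trial balance (start $0, +$383.96 each month, − disbursements):
  Aug: +$383.96 − $216.15 → $167.81
  Sep: +$383.96 → $551.77
  Oct: +$383.96 − $764.28 → $171.45
  Nov: +$383.96 − $3,194.79 → -$2,639.38
  Dec: +$383.96 → -$2,255.42
  Jan: +$383.96 → -$1,871.46
  Feb: +$383.96 − $216.15 → -$1,703.65
  Mar: +$383.96 → -$1,319.69
  Apr: +$383.96 → -$935.73
  May: +$383.96 − $216.15 → -$767.92
  Jun: +$383.96 → -$383.96
  Jul: +$383.96 → $0.00
Lowest trial balance = -$2,639.38 (Nov)
Initial deposit = cushion − low point = $767.92 − (-$2,639.38) = $3,407.30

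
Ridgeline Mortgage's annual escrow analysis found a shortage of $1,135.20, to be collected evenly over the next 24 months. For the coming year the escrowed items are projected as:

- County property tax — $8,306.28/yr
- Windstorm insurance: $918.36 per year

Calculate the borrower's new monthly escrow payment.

County property tax: $8,306.28
Windstorm insurance: $918.36
Yearly total = $9,224.64
Base monthly escrow = $9,224.64 / 12 = $768.72
Shortage spread = $1,135.20 / 24 = $47.30/mo
New monthly escrow = $768.72 + $47.30 = $816.02

$816.02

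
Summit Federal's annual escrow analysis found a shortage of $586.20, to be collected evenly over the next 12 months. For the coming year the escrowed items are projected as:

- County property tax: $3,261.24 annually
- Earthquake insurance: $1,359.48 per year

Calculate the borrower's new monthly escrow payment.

$433.91

County property tax = $3,261.24 per year
Earthquake insurance = $1,359.48 per year
Total per year = $3,261.24 + $1,359.48 = $4,620.72
Monthly = $4,620.72 / 12 = $385.06
Monthly shortage recovery: $586.20 / 12 = $48.85
New monthly escrow = $385.06 + $48.85 = $433.91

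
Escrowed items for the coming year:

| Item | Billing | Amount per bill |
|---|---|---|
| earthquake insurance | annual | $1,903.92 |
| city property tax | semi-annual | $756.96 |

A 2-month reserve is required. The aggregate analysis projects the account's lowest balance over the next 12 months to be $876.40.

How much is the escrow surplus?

Earthquake insurance: $1,903.92/yr
City property tax: $756.96 × 2 = $1,513.92/yr
Combined annual = $3,417.84
Per month = $3,417.84 / 12 = $284.82
Required cushion = 2 × $284.82 = $569.64
Excess over cushion: $876.40 − $569.64 = $306.76

$306.76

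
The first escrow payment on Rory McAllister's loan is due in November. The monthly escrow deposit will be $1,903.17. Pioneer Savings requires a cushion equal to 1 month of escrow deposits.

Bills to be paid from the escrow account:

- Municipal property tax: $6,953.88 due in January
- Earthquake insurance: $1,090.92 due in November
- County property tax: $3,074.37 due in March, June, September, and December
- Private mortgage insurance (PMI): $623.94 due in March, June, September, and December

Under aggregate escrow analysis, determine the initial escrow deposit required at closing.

$7,936.77

Cushion = 1 × $1,903.17 = $1,903.17
Trial balance (start $0, +$1,903.17 each month, − disbursements):
  Nov: +$1,903.17 − $1,090.92 → $812.25
  Dec: +$1,903.17 − $3,698.31 → -$982.89
  Jan: +$1,903.17 − $6,953.88 → -$6,033.60
  Feb: +$1,903.17 → -$4,130.43
  Mar: +$1,903.17 − $3,698.31 → -$5,925.57
  Apr: +$1,903.17 → -$4,022.40
  May: +$1,903.17 → -$2,119.23
  Jun: +$1,903.17 − $3,698.31 → -$3,914.37
  Jul: +$1,903.17 → -$2,011.20
  Aug: +$1,903.17 → -$108.03
  Sep: +$1,903.17 − $3,698.31 → -$1,903.17
  Oct: +$1,903.17 → $0.00
Lowest trial balance = -$6,033.60 (Jan)
Initial deposit = cushion − low point = $1,903.17 − (-$6,033.60) = $7,936.77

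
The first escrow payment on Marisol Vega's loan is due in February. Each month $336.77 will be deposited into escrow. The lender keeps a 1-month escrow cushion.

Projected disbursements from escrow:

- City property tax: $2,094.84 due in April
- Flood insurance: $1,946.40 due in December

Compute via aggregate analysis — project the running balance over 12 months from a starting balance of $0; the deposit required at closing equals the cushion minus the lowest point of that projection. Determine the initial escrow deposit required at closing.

Cushion = 1 × $336.77 = $336.77
Trial balance (start $0, +$336.77 each month, − disbursements):
  Feb: +$336.77 → $336.77
  Mar: +$336.77 → $673.54
  Apr: +$336.77 − $2,094.84 → -$1,084.53
  May: +$336.77 → -$747.76
  Jun: +$336.77 → -$410.99
  Jul: +$336.77 → -$74.22
  Aug: +$336.77 → $262.55
  Sep: +$336.77 → $599.32
  Oct: +$336.77 → $936.09
  Nov: +$336.77 → $1,272.86
  Dec: +$336.77 − $1,946.40 → -$336.77
  Jan: +$336.77 → $0.00
Lowest trial balance = -$1,084.53 (Apr)
Initial deposit = cushion − low point = $336.77 − (-$1,084.53) = $1,421.30

$1,421.30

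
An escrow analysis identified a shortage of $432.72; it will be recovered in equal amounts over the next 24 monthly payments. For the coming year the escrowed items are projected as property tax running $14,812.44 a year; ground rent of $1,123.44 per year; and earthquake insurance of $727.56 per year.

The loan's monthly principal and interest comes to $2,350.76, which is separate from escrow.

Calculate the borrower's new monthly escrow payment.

Property tax = $14,812.44/yr
Ground rent = $1,123.44/yr
Earthquake insurance = $727.56/yr
Total annual escrow = $16,663.44
Per month = $16,663.44 / 12 = $1,388.62
Shortage per month = $432.72 / 24 = $18.03
Adjusted monthly = $1,388.62 + $18.03 = $1,406.65

$1,406.65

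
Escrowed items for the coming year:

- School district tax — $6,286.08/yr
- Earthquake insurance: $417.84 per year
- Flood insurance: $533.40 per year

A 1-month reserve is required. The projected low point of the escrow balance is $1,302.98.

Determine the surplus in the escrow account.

School district tax — $6,286.08/yr
Earthquake insurance — $417.84/yr
Flood insurance — $533.40/yr
Total annual escrow = $6,286.08 + $417.84 + $533.40 = $7,237.32
Base monthly escrow = $7,237.32 / 12 = $603.11
Required cushion = 1 × $603.11 = $603.11
Excess over cushion: $1,302.98 − $603.11 = $699.87

$699.87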